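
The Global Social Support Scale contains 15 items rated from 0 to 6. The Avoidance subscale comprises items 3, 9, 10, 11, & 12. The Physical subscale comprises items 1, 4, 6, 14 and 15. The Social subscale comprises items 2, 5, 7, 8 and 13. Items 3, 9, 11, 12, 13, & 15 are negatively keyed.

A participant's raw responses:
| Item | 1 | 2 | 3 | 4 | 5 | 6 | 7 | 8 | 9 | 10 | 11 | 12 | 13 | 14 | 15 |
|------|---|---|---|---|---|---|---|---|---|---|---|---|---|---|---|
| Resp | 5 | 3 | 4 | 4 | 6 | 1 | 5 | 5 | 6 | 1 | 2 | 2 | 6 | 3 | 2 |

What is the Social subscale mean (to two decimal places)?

3.80

Social items: 2, 5, 7, 8, 13.
Of these, item 13 is negatively keyed; on a 0–6 scale, reversed = 6 − raw.
  item 2: 3
  item 5: 6
  item 7: 5
  item 8: 5
  item 13: 6 − 6 = 0
Sum = 3 + 6 + 5 + 5 + 0 = 19
Mean = 19 / 5 = 3.80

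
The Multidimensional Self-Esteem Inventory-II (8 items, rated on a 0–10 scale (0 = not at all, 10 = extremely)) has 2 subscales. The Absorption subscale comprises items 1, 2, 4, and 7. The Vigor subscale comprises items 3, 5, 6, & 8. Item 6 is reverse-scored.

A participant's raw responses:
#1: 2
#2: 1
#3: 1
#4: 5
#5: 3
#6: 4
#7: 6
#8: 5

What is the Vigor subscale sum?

15

Vigor items: 3, 5, 6, 8.
Of these, item 6 is reverse-scored; reverse-coded value = 10 − response.
  item 3: 1
  item 5: 3
  item 6: 10 − 4 = 6
  item 8: 5
Sum = 1 + 3 + 6 + 5 = 15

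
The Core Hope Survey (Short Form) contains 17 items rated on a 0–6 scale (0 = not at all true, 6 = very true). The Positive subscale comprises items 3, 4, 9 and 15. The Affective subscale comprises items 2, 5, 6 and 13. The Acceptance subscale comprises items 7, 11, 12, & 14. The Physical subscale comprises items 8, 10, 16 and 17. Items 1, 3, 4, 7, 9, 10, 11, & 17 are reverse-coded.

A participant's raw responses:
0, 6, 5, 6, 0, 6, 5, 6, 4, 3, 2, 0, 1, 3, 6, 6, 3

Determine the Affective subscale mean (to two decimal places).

Affective items: 2, 5, 6, 13.
  item 2: 6
  item 5: 0
  item 6: 6
  item 13: 1
Sum = 6 + 0 + 6 + 1 = 13
Mean = 13 / 4 = 3.25

3.25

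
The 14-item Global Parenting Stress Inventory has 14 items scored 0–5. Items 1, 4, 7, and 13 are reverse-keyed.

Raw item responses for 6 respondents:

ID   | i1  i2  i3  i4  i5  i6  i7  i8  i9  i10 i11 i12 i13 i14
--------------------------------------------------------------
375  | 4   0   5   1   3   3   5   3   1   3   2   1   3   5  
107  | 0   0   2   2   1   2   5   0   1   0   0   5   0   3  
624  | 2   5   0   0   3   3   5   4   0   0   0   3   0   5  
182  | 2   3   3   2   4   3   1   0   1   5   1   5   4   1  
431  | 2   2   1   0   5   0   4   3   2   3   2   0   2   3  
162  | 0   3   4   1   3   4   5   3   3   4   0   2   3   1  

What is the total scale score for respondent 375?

33

Respondent 375 raw: 4, 0, 5, 1, 3, 3, 5, 3, 1, 3, 2, 1, 3, 5.
Reverse-coded (on a 0–5 scale, reversed = 5 − raw):
  item 1: 5 − 4 = 1
  item 2: 0
  item 3: 5
  item 4: 5 − 1 = 4
  item 5: 3
  item 6: 3
  item 7: 5 − 5 = 0
  item 8: 3
  item 9: 1
  item 10: 3
  item 11: 2
  item 12: 1
  item 13: 5 − 3 = 2
  item 14: 5
Sum = 1 + 0 + 5 + 4 + 3 + 3 + 0 + 3 + 1 + 3 + 2 + 1 + 2 + 5 = 33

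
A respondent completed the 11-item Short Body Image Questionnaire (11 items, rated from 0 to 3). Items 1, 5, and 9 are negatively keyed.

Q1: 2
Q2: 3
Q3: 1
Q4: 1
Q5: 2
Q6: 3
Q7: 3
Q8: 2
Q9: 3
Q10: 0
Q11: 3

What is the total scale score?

18

Apply reverse scoring (reversed = (0+3) − raw = 3 − raw):
  item 1: 3 − 2 = 1
  item 5: 3 − 2 = 1
  item 9: 3 − 3 = 0
Scored responses: 1, 3, 1, 1, 1, 3, 3, 2, 0, 0, 3
Total = 1 + 3 + 1 + 1 + 1 + 3 + 3 + 2 + 0 + 0 + 3 = 18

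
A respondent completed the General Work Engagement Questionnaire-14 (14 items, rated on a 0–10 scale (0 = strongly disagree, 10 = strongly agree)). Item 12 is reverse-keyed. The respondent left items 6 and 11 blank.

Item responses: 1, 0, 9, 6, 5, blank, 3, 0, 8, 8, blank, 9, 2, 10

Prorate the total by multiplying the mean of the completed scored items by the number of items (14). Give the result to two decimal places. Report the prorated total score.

Reverse-coded (on a 0–10 scale, reversed = 10 − raw):
  item 12: 10 − 9 = 1
Completed scored items (12 of 14): 1, 0, 9, 6, 5, 3, 0, 8, 8, 1, 2, 10; sum = 53.
Person mean = 53 / 12 ≈ 4.4167
Prorated total = (53 / 12) × 14 = 61.83 (to 2 dp)

61.83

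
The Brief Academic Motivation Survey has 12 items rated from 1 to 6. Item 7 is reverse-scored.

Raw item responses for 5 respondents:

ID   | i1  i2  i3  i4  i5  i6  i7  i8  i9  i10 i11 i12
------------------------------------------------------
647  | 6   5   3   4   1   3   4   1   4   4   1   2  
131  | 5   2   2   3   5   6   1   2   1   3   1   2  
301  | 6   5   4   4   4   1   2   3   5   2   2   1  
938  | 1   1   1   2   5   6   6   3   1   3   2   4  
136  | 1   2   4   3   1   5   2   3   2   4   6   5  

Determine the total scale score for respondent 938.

30

Respondent 938 raw: 1, 1, 1, 2, 5, 6, 6, 3, 1, 3, 2, 4.
Reverse-coded (reverse-coded value = 7 − response):
  item 1: 1
  item 2: 1
  item 3: 1
  item 4: 2
  item 5: 5
  item 6: 6
  item 7: 7 − 6 = 1
  item 8: 3
  item 9: 1
  item 10: 3
  item 11: 2
  item 12: 4
Sum = 1 + 1 + 1 + 2 + 5 + 6 + 1 + 3 + 1 + 3 + 2 + 4 = 30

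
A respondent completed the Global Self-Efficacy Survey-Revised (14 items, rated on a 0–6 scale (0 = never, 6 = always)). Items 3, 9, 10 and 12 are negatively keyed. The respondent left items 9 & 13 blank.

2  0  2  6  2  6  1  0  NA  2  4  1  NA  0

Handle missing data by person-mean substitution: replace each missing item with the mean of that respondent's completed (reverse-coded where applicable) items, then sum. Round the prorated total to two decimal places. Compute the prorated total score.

39.67

Reverse-coded (reverse-coded value = 6 − response):
  item 3: 6 − 2 = 4
  item 10: 6 − 2 = 4
  item 12: 6 − 1 = 5
Completed scored items (12 of 14): 2, 0, 4, 6, 2, 6, 1, 0, 4, 4, 5, 0; sum = 34.
Person mean = 34 / 12 ≈ 2.8333
Prorated total = (34 / 12) × 14 = 39.67 (to 2 dp)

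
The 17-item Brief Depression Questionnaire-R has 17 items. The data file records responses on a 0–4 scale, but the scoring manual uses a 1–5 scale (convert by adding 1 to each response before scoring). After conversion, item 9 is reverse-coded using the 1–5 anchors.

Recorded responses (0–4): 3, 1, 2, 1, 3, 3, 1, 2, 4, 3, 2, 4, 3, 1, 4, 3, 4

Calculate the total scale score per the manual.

57

Convert to 1–5: 4, 2, 3, 2, 4, 4, 2, 3, 5, 4, 3, 5, 4, 2, 5, 4, 5
Reverse-coded (reversed = (1+5) − raw = 6 − raw):
  item 9: 6 − 5 = 1
Scored: 4, 2, 3, 2, 4, 4, 2, 3, 1, 4, 3, 5, 4, 2, 5, 4, 5
Total = 57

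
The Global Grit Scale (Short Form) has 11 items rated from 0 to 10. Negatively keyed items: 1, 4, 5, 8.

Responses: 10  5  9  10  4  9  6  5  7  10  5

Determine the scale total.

62

Reversing items 1, 4, 5, & 8 with 10 − raw:
Total = (10−10) + 5 + 9 + (10−10) + (10−4) + 9 + 6 + (10−5) + 7 + 10 + 5
      = 0 + 5 + 9 + 0 + 6 + 9 + 6 + 5 + 7 + 10 + 5 = 62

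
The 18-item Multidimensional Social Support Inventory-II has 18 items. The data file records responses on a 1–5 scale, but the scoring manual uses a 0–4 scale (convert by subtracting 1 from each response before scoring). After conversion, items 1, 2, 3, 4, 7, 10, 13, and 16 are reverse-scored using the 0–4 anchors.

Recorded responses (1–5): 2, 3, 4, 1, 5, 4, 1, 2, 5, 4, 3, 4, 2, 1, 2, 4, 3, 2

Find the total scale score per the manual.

Convert to 0–4: 1, 2, 3, 0, 4, 3, 0, 1, 4, 3, 2, 3, 1, 0, 1, 3, 2, 1
Reverse-coded (on a 0–4 scale, reversed = 4 − raw):
  item 1: 4 − 1 = 3
  item 2: 4 − 2 = 2
  item 3: 4 − 3 = 1
  item 4: 4 − 0 = 4
  item 7: 4 − 0 = 4
  item 10: 4 − 3 = 1
  item 13: 4 − 1 = 3
  item 16: 4 − 3 = 1
Scored: 3, 2, 1, 4, 4, 3, 4, 1, 4, 1, 2, 3, 3, 0, 1, 1, 2, 1
Total = 40

40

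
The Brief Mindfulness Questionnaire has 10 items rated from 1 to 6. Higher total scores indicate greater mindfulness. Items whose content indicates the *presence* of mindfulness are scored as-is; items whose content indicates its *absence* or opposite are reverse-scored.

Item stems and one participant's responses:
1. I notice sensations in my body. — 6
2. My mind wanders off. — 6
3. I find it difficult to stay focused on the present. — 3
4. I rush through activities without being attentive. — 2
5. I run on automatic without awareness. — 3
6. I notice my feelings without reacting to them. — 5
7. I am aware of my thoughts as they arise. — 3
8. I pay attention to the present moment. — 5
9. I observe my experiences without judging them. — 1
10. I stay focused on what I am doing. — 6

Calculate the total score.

40

Items 2, 3, 4, 5 describe the absence/opposite of mindfulness → reverse-score.
reverse-coded value = 7 − response.
  item 1: 6
  item 2: 7 − 6 = 1
  item 3: 7 − 3 = 4
  item 4: 7 − 2 = 5
  item 5: 7 − 3 = 4
  item 6: 5
  item 7: 3
  item 8: 5
  item 9: 1
  item 10: 6
Total = 6 + 1 + 4 + 5 + 4 + 5 + 3 + 5 + 1 + 6 = 40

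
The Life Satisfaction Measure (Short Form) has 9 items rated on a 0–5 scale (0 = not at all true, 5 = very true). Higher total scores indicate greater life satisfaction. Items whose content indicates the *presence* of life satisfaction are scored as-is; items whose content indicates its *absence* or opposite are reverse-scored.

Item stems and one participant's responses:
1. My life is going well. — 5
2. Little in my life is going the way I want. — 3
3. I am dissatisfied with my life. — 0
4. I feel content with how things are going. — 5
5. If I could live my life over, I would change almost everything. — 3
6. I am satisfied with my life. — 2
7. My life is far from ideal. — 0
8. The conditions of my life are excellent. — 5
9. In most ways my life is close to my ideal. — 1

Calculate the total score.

Items 2, 3, 5, 7 describe the absence/opposite of life satisfaction → reverse-score.
reversed = (0+5) − raw = 5 − raw.
  item 1: 5
  item 2: 5 − 3 = 2
  item 3: 5 − 0 = 5
  item 4: 5
  item 5: 5 − 3 = 2
  item 6: 2
  item 7: 5 − 0 = 5
  item 8: 5
  item 9: 1
Total = 5 + 2 + 5 + 5 + 2 + 2 + 5 + 5 + 1 = 32

32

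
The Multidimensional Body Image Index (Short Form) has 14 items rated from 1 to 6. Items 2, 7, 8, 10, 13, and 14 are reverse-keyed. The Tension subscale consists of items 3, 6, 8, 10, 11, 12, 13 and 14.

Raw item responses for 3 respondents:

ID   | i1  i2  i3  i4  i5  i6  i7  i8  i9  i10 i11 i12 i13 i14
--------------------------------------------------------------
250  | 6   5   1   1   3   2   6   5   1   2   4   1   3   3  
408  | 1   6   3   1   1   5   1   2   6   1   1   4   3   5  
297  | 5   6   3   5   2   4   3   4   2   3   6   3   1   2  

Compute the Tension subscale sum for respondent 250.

23

Respondent 250 raw: 6, 5, 1, 1, 3, 2, 6, 5, 1, 2, 4, 1, 3, 3.
Tension items: 3, 6, 8, 10, 11, 12, 13, 14.
Reverse-coded (reversed = (1+6) − raw = 7 − raw):
  item 3: 1
  item 6: 2
  item 8: 7 − 5 = 2
  item 10: 7 − 2 = 5
  item 11: 4
  item 12: 1
  item 13: 7 − 3 = 4
  item 14: 7 − 3 = 4
Sum = 1 + 2 + 2 + 5 + 4 + 1 + 4 + 4 = 23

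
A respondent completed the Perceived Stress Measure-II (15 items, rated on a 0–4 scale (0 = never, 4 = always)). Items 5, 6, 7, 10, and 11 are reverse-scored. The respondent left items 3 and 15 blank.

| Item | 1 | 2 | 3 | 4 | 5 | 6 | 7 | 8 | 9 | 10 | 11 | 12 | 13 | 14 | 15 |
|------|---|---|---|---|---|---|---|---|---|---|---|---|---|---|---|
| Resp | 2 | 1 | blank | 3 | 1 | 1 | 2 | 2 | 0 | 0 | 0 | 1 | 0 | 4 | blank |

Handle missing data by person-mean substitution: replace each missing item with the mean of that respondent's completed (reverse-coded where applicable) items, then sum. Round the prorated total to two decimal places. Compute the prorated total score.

Reverse-coded (reversed = (0+4) − raw = 4 − raw):
  item 5: 4 − 1 = 3
  item 6: 4 − 1 = 3
  item 7: 4 − 2 = 2
  item 10: 4 − 0 = 4
  item 11: 4 − 0 = 4
Completed scored items (13 of 15): 2, 1, 3, 3, 3, 2, 2, 0, 4, 4, 1, 0, 4; sum = 29.
Person mean = 29 / 13 ≈ 2.2308
Prorated total = (29 / 13) × 15 = 33.46 (to 2 dp)

33.46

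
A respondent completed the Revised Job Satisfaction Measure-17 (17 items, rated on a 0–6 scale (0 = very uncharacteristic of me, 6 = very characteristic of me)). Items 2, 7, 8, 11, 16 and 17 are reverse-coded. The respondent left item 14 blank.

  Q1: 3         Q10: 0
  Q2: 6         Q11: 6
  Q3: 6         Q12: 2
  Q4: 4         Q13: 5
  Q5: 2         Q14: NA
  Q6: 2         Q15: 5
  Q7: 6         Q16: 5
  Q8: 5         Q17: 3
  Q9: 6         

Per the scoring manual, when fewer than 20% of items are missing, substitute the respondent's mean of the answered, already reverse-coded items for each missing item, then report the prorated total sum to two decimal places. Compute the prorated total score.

42.50

Reverse-coded (reversed = (0+6) − raw = 6 − raw):
  item 2: 6 − 6 = 0
  item 7: 6 − 6 = 0
  item 8: 6 − 5 = 1
  item 11: 6 − 6 = 0
  item 16: 6 − 5 = 1
  item 17: 6 − 3 = 3
Completed scored items (16 of 17): 3, 0, 6, 4, 2, 2, 0, 1, 6, 0, 0, 2, 5, 5, 1, 3; sum = 40.
Person mean = 40 / 16 ≈ 2.5000
Prorated total = (40 / 16) × 17 = 42.50 (to 2 dp)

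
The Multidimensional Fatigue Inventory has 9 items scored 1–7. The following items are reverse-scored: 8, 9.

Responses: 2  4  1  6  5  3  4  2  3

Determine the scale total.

Raw sum = 30. Reverse-scored items: 8, 9; their raw sum = 5.
Each reversal replaces raw with 8 − raw, changing the total by 8 − 2·raw per item.
Total = 30 + 2·8 − 2·5 = 30 + 16 − 10 = 36

36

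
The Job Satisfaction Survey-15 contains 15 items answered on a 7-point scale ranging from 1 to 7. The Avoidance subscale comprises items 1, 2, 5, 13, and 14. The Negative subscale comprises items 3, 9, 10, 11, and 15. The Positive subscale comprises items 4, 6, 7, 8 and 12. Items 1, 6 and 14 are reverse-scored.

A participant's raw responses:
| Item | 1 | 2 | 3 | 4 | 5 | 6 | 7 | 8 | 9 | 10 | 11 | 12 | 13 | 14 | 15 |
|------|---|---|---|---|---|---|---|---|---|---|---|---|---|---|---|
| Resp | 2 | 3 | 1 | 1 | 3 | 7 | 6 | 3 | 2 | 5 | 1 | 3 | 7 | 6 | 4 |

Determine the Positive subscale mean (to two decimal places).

Positive items: 4, 6, 7, 8, 12.
Of these, item 6 is reverse-scored; reversed = (1+7) − raw = 8 − raw.
  item 4: 1
  item 6: 8 − 7 = 1
  item 7: 6
  item 8: 3
  item 12: 3
Sum = 1 + 1 + 6 + 3 + 3 = 14
Mean = 14 / 5 = 2.80

2.80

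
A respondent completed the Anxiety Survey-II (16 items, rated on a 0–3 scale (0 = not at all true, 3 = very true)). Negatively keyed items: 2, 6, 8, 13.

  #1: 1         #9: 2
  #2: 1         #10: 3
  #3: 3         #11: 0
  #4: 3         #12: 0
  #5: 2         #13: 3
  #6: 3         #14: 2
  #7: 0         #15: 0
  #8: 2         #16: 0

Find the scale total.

19

Reversing items 2, 6, 8, & 13 with 3 − raw:
Total = 1 + (3−1) + 3 + 3 + 2 + (3−3) + 0 + (3−2) + 2 + 3 + 0 + 0 + (3−3) + 2 + 0 + 0
      = 1 + 2 + 3 + 3 + 2 + 0 + 0 + 1 + 2 + 3 + 0 + 0 + 0 + 2 + 0 + 0 = 19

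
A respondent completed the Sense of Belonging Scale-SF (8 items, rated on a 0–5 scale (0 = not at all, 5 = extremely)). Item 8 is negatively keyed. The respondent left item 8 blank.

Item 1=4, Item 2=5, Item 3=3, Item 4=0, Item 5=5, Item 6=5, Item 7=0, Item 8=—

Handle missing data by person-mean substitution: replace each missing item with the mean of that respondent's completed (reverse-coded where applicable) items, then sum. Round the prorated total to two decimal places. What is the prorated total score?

Reverse-coded (reversed = (0+5) − raw = 5 − raw):
Completed scored items (7 of 8): 4, 5, 3, 0, 5, 5, 0; sum = 22.
Person mean = 22 / 7 ≈ 3.1429
Prorated total = (22 / 7) × 8 = 25.14 (to 2 dp)

25.14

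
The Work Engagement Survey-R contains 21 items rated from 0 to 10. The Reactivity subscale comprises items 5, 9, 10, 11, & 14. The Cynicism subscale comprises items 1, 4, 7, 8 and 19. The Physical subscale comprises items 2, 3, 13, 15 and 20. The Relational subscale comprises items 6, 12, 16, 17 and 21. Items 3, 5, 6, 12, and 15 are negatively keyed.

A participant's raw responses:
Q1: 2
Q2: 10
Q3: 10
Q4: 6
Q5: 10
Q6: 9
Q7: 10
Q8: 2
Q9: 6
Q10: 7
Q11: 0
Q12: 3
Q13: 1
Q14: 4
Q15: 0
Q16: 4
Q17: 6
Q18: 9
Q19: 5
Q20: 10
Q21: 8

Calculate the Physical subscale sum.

31

Physical items: 2, 3, 13, 15, 20.
Of these, items 3 & 15 are negatively keyed; reverse-coded value = 10 − response.
  item 2: 10
  item 3: 10 − 10 = 0
  item 13: 1
  item 15: 10 − 0 = 10
  item 20: 10
Sum = 10 + 0 + 1 + 10 + 10 = 31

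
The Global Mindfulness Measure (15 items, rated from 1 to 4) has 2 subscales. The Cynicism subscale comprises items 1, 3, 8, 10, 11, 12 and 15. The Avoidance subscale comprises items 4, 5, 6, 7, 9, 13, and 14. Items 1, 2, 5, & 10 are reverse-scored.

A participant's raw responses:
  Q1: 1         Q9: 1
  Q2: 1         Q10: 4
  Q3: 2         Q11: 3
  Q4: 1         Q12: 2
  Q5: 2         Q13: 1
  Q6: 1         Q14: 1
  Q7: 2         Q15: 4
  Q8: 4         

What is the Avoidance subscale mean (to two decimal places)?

Avoidance items: 4, 5, 6, 7, 9, 13, 14.
Of these, item 5 is reverse-scored; reverse-coded value = 5 − response.
  item 4: 1
  item 5: 5 − 2 = 3
  item 6: 1
  item 7: 2
  item 9: 1
  item 13: 1
  item 14: 1
Sum = 1 + 3 + 1 + 2 + 1 + 1 + 1 = 10
Mean = 10 / 7 = 1.43

1.43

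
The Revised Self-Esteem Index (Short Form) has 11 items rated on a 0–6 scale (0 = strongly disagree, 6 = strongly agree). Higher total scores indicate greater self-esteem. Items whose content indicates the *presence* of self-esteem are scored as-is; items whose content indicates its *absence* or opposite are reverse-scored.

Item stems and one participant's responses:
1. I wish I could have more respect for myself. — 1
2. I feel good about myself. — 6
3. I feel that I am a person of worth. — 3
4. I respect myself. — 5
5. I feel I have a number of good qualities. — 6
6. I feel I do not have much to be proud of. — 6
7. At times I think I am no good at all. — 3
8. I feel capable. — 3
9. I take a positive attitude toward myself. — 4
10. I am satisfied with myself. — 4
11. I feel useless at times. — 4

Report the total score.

Items 1, 6, 7, 11 describe the absence/opposite of self-esteem → reverse-score.
reversed = (0+6) − raw = 6 − raw.
  item 1: 6 − 1 = 5
  item 2: 6
  item 3: 3
  item 4: 5
  item 5: 6
  item 6: 6 − 6 = 0
  item 7: 6 − 3 = 3
  item 8: 3
  item 9: 4
  item 10: 4
  item 11: 6 − 4 = 2
Total = 5 + 6 + 3 + 5 + 6 + 0 + 3 + 3 + 4 + 4 + 2 = 41

41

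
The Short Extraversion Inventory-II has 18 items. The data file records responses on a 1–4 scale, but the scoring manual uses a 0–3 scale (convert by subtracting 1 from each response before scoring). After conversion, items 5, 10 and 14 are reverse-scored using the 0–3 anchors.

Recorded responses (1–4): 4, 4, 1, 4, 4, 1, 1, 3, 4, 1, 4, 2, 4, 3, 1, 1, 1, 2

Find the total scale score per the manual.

Convert to 0–3: 3, 3, 0, 3, 3, 0, 0, 2, 3, 0, 3, 1, 3, 2, 0, 0, 0, 1
Reverse-coded (reverse-coded value = 3 − response):
  item 5: 3 − 3 = 0
  item 10: 3 − 0 = 3
  item 14: 3 − 2 = 1
Scored: 3, 3, 0, 3, 0, 0, 0, 2, 3, 3, 3, 1, 3, 1, 0, 0, 0, 1
Total = 26

26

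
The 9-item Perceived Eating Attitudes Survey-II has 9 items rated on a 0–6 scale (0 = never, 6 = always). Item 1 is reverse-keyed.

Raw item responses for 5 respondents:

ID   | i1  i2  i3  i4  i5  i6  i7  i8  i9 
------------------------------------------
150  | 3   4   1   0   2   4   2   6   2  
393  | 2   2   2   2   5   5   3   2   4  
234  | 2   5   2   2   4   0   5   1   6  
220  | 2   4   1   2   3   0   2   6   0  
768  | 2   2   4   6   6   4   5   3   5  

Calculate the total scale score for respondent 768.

Respondent 768 raw: 2, 2, 4, 6, 6, 4, 5, 3, 5.
Reverse-coded (reverse-coded value = 6 − response):
  item 1: 6 − 2 = 4
  item 2: 2
  item 3: 4
  item 4: 6
  item 5: 6
  item 6: 4
  item 7: 5
  item 8: 3
  item 9: 5
Sum = 4 + 2 + 4 + 6 + 6 + 4 + 5 + 3 + 5 = 39

39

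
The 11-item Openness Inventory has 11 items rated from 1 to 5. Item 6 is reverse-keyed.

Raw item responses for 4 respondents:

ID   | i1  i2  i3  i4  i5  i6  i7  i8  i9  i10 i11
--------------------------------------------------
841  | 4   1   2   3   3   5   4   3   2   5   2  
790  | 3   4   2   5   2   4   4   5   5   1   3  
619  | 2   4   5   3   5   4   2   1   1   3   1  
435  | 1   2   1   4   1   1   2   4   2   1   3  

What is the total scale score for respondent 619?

29

Respondent 619 raw: 2, 4, 5, 3, 5, 4, 2, 1, 1, 3, 1.
Reverse-coded (reverse-coded value = 6 − response):
  item 1: 2
  item 2: 4
  item 3: 5
  item 4: 3
  item 5: 5
  item 6: 6 − 4 = 2
  item 7: 2
  item 8: 1
  item 9: 1
  item 10: 3
  item 11: 1
Sum = 2 + 4 + 5 + 3 + 5 + 2 + 2 + 1 + 1 + 3 + 1 = 29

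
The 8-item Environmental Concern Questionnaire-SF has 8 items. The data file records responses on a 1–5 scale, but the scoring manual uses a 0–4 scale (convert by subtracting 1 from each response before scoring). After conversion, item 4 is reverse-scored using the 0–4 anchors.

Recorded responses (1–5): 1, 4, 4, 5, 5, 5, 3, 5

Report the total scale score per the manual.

20

Convert to 0–4: 0, 3, 3, 4, 4, 4, 2, 4
Reverse-coded (reversed = (0+4) − raw = 4 − raw):
  item 4: 4 − 4 = 0
Scored: 0, 3, 3, 0, 4, 4, 2, 4
Total = 20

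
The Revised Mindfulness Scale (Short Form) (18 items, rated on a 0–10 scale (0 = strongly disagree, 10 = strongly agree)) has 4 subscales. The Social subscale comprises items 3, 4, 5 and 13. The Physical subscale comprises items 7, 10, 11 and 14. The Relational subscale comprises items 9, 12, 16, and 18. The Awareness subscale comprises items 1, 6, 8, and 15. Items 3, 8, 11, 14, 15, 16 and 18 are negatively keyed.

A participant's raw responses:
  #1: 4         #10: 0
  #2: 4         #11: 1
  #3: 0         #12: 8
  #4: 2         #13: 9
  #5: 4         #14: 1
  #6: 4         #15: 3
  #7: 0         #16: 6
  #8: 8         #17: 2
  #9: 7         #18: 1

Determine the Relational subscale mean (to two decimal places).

Relational items: 9, 12, 16, 18.
Of these, items 16 & 18 are negatively keyed; reverse-coded value = 10 − response.
  item 9: 7
  item 12: 8
  item 16: 10 − 6 = 4
  item 18: 10 − 1 = 9
Sum = 7 + 8 + 4 + 9 = 28
Mean = 28 / 4 = 7.00

7.00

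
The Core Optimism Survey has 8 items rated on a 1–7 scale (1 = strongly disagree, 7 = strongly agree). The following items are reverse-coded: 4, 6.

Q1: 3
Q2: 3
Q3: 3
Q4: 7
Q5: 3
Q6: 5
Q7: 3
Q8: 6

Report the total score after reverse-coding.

Reverse-coded items use 8 − raw:
  item 4: 8 − 7 = 1
  item 6: 8 − 5 = 3
Scored items: 3, 3, 3, 1, 3, 3, 3, 6
Total = 3 + 3 + 3 + 1 + 3 + 3 + 3 + 6 = 25

25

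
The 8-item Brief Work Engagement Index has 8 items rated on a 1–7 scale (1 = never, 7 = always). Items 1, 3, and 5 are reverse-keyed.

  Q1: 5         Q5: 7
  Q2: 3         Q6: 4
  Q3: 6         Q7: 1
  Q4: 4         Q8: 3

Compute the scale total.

Reversing items 1, 3, and 5 with 8 − raw:
Total = (8−5) + 3 + (8−6) + 4 + (8−7) + 4 + 1 + 3
      = 3 + 3 + 2 + 4 + 1 + 4 + 1 + 3 = 21

21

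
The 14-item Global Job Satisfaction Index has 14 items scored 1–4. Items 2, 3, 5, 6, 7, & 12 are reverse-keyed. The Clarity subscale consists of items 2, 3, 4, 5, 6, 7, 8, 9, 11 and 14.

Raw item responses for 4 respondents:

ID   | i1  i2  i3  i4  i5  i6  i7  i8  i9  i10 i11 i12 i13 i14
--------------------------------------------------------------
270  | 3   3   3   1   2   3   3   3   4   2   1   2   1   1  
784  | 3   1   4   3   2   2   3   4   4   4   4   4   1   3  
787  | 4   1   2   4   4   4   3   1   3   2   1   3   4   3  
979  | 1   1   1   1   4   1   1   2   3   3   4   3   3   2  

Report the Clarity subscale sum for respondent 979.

29

Respondent 979 raw: 1, 1, 1, 1, 4, 1, 1, 2, 3, 3, 4, 3, 3, 2.
Clarity items: 2, 3, 4, 5, 6, 7, 8, 9, 11, 14.
Reverse-coded (reverse-coded value = 5 − response):
  item 2: 5 − 1 = 4
  item 3: 5 − 1 = 4
  item 4: 1
  item 5: 5 − 4 = 1
  item 6: 5 − 1 = 4
  item 7: 5 − 1 = 4
  item 8: 2
  item 9: 3
  item 11: 4
  item 14: 2
Sum = 4 + 4 + 1 + 1 + 4 + 4 + 2 + 3 + 4 + 2 = 29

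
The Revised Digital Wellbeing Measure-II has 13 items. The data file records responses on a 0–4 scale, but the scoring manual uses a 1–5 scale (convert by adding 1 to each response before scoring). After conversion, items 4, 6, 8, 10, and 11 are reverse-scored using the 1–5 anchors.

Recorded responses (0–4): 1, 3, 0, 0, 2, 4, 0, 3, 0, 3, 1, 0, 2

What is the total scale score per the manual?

30

Convert to 1–5: 2, 4, 1, 1, 3, 5, 1, 4, 1, 4, 2, 1, 3
Reverse-coded (reversed = (1+5) − raw = 6 − raw):
  item 4: 6 − 1 = 5
  item 6: 6 − 5 = 1
  item 8: 6 − 4 = 2
  item 10: 6 − 4 = 2
  item 11: 6 − 2 = 4
Scored: 2, 4, 1, 5, 3, 1, 1, 2, 1, 2, 4, 1, 3
Total = 30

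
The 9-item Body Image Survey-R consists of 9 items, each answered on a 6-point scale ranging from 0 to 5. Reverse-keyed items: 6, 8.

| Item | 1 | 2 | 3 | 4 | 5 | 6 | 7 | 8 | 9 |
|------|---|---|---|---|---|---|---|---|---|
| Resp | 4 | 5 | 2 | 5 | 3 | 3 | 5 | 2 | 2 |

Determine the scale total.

Reversing items 6 & 8 with 5 − raw:
Total = 4 + 5 + 2 + 5 + 3 + (5−3) + 5 + (5−2) + 2
      = 4 + 5 + 2 + 5 + 3 + 2 + 5 + 3 + 2 = 31

31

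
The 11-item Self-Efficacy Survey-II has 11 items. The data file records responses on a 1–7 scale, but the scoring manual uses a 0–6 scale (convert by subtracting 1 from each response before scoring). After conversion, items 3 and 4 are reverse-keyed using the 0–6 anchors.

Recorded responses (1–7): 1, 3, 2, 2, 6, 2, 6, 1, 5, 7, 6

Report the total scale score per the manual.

Convert to 0–6: 0, 2, 1, 1, 5, 1, 5, 0, 4, 6, 5
Reverse-coded (on a 0–6 scale, reversed = 6 − raw):
  item 3: 6 − 1 = 5
  item 4: 6 − 1 = 5
Scored: 0, 2, 5, 5, 5, 1, 5, 0, 4, 6, 5
Total = 38

38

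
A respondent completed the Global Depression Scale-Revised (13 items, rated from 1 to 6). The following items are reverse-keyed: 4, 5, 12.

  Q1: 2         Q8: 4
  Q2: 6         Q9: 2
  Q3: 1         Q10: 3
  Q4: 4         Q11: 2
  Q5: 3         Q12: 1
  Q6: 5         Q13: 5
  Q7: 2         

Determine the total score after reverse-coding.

Raw sum = 40. Reverse-keyed items: 4, 5, 12; their raw sum = 8.
Each reversal replaces raw with 7 − raw, changing the total by 7 − 2·raw per item.
Total = 40 + 3·7 − 2·8 = 40 + 21 − 16 = 45

45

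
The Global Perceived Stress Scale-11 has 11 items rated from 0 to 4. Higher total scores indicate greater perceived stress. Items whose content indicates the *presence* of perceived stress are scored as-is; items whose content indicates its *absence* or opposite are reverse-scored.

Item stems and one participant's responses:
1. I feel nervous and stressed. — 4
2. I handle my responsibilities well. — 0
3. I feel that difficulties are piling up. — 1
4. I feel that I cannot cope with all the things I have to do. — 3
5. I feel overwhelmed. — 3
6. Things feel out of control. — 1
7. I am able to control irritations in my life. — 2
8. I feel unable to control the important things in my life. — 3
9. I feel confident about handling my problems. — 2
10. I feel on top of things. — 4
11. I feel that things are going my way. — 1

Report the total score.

Items 2, 7, 9, 10, 11 describe the absence/opposite of perceived stress → reverse-score.
reversed = (0+4) − raw = 4 − raw.
  item 1: 4
  item 2: 4 − 0 = 4
  item 3: 1
  item 4: 3
  item 5: 3
  item 6: 1
  item 7: 4 − 2 = 2
  item 8: 3
  item 9: 4 − 2 = 2
  item 10: 4 − 4 = 0
  item 11: 4 − 1 = 3
Total = 4 + 4 + 1 + 3 + 3 + 1 + 2 + 3 + 2 + 0 + 3 = 26

26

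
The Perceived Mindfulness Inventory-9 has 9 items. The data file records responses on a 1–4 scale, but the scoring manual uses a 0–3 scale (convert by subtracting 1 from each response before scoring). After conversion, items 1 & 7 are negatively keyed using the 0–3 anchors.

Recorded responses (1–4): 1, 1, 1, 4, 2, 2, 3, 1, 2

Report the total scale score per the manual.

10

Convert to 0–3: 0, 0, 0, 3, 1, 1, 2, 0, 1
Reverse-coded (on a 0–3 scale, reversed = 3 − raw):
  item 1: 3 − 0 = 3
  item 7: 3 − 2 = 1
Scored: 3, 0, 0, 3, 1, 1, 1, 0, 1
Total = 10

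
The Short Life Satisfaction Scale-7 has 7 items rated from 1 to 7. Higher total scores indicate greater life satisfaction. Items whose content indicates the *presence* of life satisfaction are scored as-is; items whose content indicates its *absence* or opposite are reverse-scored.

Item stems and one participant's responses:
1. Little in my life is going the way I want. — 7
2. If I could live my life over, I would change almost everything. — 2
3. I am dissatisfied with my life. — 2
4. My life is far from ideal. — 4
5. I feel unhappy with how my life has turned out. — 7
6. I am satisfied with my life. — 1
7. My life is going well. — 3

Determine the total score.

Items 1, 2, 3, 4, 5 describe the absence/opposite of life satisfaction → reverse-score.
on a 1–7 scale, reversed = 8 − raw.
  item 1: 8 − 7 = 1
  item 2: 8 − 2 = 6
  item 3: 8 − 2 = 6
  item 4: 8 − 4 = 4
  item 5: 8 − 7 = 1
  item 6: 1
  item 7: 3
Total = 1 + 6 + 6 + 4 + 1 + 1 + 3 = 22

22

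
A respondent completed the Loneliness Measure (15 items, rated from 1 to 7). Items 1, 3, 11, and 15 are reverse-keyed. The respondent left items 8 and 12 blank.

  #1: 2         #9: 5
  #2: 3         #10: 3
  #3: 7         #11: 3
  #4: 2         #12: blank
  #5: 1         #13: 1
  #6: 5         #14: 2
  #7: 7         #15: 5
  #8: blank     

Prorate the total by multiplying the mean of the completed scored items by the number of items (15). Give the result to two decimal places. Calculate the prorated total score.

50.77

Reverse-coded (reverse-coded value = 8 − response):
  item 1: 8 − 2 = 6
  item 3: 8 − 7 = 1
  item 11: 8 − 3 = 5
  item 15: 8 − 5 = 3
Completed scored items (13 of 15): 6, 3, 1, 2, 1, 5, 7, 5, 3, 5, 1, 2, 3; sum = 44.
Person mean = 44 / 13 ≈ 3.3846
Prorated total = (44 / 13) × 15 = 50.77 (to 2 dp)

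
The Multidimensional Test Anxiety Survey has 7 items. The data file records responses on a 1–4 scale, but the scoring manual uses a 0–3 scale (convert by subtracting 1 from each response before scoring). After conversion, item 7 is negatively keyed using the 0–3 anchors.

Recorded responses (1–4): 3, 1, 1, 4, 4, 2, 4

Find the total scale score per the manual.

Convert to 0–3: 2, 0, 0, 3, 3, 1, 3
Reverse-coded (on a 0–3 scale, reversed = 3 − raw):
  item 7: 3 − 3 = 0
Scored: 2, 0, 0, 3, 3, 1, 0
Total = 9

9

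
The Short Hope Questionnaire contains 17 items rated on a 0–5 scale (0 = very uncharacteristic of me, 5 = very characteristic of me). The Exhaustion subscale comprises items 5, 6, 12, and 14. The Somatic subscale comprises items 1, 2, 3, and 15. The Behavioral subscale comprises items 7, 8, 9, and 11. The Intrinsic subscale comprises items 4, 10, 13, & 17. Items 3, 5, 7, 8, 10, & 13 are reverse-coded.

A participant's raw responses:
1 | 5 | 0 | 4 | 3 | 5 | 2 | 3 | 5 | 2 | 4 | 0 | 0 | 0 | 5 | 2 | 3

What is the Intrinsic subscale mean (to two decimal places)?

Intrinsic items: 4, 10, 13, 17.
Of these, items 10 and 13 are reverse-coded; reversed = (0+5) − raw = 5 − raw.
  item 4: 4
  item 10: 5 − 2 = 3
  item 13: 5 − 0 = 5
  item 17: 3
Sum = 4 + 3 + 5 + 3 = 15
Mean = 15 / 4 = 3.75

3.75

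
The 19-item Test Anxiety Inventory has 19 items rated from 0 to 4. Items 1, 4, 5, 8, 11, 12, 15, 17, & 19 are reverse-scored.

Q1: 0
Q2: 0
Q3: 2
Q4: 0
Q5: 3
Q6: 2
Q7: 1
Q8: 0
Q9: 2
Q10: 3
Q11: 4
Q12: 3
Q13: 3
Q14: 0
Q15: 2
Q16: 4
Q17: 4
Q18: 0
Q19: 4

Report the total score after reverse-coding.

Reverse-coded items (reversed = (0+4) − raw = 4 − raw):
  item 1: 4 − 0 = 4
  item 4: 4 − 0 = 4
  item 5: 4 − 3 = 1
  item 8: 4 − 0 = 4
  item 11: 4 − 4 = 0
  item 12: 4 − 3 = 1
  item 15: 4 − 2 = 2
  item 17: 4 − 4 = 0
  item 19: 4 − 4 = 0
Scored items: 4, 0, 2, 4, 1, 2, 1, 4, 2, 3, 0, 1, 3, 0, 2, 4, 0, 0, 0
Total = 4 + 0 + 2 + 4 + 1 + 2 + 1 + 4 + 2 + 3 + 0 + 1 + 3 + 0 + 2 + 4 + 0 + 0 + 0 = 33

33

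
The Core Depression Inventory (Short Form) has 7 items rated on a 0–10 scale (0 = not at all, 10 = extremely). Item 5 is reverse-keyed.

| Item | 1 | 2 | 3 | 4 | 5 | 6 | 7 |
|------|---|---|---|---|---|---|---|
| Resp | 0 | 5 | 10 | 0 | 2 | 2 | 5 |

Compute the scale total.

Apply reverse scoring (on a 0–10 scale, reversed = 10 − raw):
  item 5: 10 − 2 = 8
After reverse-coding: 0, 5, 10, 0, 8, 2, 5
Total = 0 + 5 + 10 + 0 + 8 + 2 + 5 = 30

30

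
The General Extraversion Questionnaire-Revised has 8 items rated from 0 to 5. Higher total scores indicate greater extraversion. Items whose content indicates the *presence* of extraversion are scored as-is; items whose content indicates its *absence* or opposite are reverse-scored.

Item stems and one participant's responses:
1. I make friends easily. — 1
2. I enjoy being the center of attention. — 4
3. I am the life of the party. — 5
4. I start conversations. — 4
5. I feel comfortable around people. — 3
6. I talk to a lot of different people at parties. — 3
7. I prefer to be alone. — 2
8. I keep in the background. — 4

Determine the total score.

24

Items 7, 8 describe the absence/opposite of extraversion → reverse-score.
on a 0–5 scale, reversed = 5 − raw.
  item 1: 1
  item 2: 4
  item 3: 5
  item 4: 4
  item 5: 3
  item 6: 3
  item 7: 5 − 2 = 3
  item 8: 5 − 4 = 1
Total = 1 + 4 + 5 + 4 + 3 + 3 + 3 + 1 = 24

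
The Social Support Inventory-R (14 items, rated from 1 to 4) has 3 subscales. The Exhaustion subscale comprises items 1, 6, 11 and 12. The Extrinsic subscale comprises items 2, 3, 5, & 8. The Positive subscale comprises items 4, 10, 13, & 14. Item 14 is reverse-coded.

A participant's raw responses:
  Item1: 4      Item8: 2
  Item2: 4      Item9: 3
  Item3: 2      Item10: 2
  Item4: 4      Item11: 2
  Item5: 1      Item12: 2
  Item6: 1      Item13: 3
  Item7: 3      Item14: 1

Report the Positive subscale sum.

Positive items: 4, 10, 13, 14.
Of these, item 14 is reverse-coded; on a 1–4 scale, reversed = 5 − raw.
  item 4: 4
  item 10: 2
  item 13: 3
  item 14: 5 − 1 = 4
Sum = 4 + 2 + 3 + 4 = 13

13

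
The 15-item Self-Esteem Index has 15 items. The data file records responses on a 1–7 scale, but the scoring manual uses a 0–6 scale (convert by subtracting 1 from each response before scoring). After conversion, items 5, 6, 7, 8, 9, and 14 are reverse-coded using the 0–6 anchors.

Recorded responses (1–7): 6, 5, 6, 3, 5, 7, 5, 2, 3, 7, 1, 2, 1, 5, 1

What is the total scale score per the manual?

38

Convert to 0–6: 5, 4, 5, 2, 4, 6, 4, 1, 2, 6, 0, 1, 0, 4, 0
Reverse-coded (on a 0–6 scale, reversed = 6 − raw):
  item 5: 6 − 4 = 2
  item 6: 6 − 6 = 0
  item 7: 6 − 4 = 2
  item 8: 6 − 1 = 5
  item 9: 6 − 2 = 4
  item 14: 6 − 4 = 2
Scored: 5, 4, 5, 2, 2, 0, 2, 5, 4, 6, 0, 1, 0, 2, 0
Total = 38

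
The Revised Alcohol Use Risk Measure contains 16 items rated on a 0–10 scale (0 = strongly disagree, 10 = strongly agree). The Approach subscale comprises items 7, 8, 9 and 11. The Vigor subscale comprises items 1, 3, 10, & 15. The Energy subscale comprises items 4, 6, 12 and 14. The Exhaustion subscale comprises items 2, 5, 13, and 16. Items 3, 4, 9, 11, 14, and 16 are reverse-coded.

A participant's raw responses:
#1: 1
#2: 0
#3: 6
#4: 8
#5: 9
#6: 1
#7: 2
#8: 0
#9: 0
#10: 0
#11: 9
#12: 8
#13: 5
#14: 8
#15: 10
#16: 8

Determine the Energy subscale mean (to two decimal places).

Energy items: 4, 6, 12, 14.
Of these, items 4 & 14 are reverse-coded; reverse-coded value = 10 − response.
  item 4: 10 − 8 = 2
  item 6: 1
  item 12: 8
  item 14: 10 − 8 = 2
Sum = 2 + 1 + 8 + 2 = 13
Mean = 13 / 4 = 3.25

3.25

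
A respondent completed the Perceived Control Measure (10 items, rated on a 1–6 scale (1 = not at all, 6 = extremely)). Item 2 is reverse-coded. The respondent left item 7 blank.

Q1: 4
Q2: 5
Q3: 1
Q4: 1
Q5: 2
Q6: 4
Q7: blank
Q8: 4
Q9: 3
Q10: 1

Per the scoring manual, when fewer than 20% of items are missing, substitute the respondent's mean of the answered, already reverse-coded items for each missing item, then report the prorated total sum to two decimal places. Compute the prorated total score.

Reverse-coded (on a 1–6 scale, reversed = 7 − raw):
  item 2: 7 − 5 = 2
Completed scored items (9 of 10): 4, 2, 1, 1, 2, 4, 4, 3, 1; sum = 22.
Person mean = 22 / 9 ≈ 2.4444
Prorated total = (22 / 9) × 10 = 24.44 (to 2 dp)

24.44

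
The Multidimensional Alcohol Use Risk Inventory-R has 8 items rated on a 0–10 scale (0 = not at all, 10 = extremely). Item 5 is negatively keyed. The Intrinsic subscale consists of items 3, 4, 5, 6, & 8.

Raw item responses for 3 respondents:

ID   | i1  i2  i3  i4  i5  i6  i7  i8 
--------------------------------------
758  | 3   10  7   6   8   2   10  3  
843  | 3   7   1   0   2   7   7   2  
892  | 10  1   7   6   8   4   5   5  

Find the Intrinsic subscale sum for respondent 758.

20

Respondent 758 raw: 3, 10, 7, 6, 8, 2, 10, 3.
Intrinsic items: 3, 4, 5, 6, 8.
Reverse-coded (reverse-coded value = 10 − response):
  item 3: 7
  item 4: 6
  item 5: 10 − 8 = 2
  item 6: 2
  item 8: 3
Sum = 7 + 6 + 2 + 2 + 3 = 20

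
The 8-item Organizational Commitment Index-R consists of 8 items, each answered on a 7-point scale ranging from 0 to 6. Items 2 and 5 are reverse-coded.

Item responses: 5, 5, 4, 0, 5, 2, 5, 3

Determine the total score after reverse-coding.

21

Apply reverse scoring (on a 0–6 scale, reversed = 6 − raw):
  item 2: 6 − 5 = 1
  item 5: 6 − 5 = 1
Scored responses: 5, 1, 4, 0, 1, 2, 5, 3
Total = 5 + 1 + 4 + 0 + 1 + 2 + 5 + 3 = 21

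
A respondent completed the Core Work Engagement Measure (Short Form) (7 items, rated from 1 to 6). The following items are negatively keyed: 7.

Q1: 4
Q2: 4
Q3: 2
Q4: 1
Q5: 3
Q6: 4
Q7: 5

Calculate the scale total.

20

Apply reverse scoring (reverse-coded value = 7 − response):
  item 7: 7 − 5 = 2
Scored items: 4, 4, 2, 1, 3, 4, 2
Total = 4 + 4 + 2 + 1 + 3 + 4 + 2 = 20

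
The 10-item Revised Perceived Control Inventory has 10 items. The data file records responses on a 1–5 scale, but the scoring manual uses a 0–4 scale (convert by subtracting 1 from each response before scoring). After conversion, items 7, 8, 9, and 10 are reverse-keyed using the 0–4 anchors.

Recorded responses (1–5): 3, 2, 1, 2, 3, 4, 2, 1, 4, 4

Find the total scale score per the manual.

18

Convert to 0–4: 2, 1, 0, 1, 2, 3, 1, 0, 3, 3
Reverse-coded (on a 0–4 scale, reversed = 4 − raw):
  item 7: 4 − 1 = 3
  item 8: 4 − 0 = 4
  item 9: 4 − 3 = 1
  item 10: 4 − 3 = 1
Scored: 2, 1, 0, 1, 2, 3, 3, 4, 1, 1
Total = 18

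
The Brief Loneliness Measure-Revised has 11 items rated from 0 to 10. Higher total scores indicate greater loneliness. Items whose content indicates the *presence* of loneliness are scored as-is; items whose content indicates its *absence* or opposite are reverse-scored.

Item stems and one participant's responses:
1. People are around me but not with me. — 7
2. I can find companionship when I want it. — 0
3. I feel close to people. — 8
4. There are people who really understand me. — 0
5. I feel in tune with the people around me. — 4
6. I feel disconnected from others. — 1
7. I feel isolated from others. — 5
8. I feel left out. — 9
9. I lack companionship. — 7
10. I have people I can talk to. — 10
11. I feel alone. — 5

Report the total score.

Items 2, 3, 4, 5, 10 describe the absence/opposite of loneliness → reverse-score.
on a 0–10 scale, reversed = 10 − raw.
  item 1: 7
  item 2: 10 − 0 = 10
  item 3: 10 − 8 = 2
  item 4: 10 − 0 = 10
  item 5: 10 − 4 = 6
  item 6: 1
  item 7: 5
  item 8: 9
  item 9: 7
  item 10: 10 − 10 = 0
  item 11: 5
Total = 7 + 10 + 2 + 10 + 6 + 1 + 5 + 9 + 7 + 0 + 5 = 62

62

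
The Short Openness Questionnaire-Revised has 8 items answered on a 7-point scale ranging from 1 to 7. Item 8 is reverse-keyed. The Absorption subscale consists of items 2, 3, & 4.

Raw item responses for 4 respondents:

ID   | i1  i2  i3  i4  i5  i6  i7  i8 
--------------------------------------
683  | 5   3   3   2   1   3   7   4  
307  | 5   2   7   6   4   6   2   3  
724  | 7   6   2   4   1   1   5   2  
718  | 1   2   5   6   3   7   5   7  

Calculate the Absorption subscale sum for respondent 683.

Respondent 683 raw: 5, 3, 3, 2, 1, 3, 7, 4.
Absorption items: 2, 3, 4.
Reverse-coded (reversed = (1+7) − raw = 8 − raw):
  item 2: 3
  item 3: 3
  item 4: 2
Sum = 3 + 3 + 2 = 8

8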